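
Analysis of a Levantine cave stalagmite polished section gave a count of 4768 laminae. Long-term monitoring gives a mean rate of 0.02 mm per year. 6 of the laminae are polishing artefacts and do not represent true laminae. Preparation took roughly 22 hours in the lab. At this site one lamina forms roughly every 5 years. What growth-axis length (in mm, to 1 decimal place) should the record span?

476.2 mm

Correcting the raw count gives 4768 − 6 = 4762 true laminae.
Multiplying by 5 years per lamina: 4762 × 5 = 23810 years.
Length ≈ 0.02 × 23810 = 476.2 mm.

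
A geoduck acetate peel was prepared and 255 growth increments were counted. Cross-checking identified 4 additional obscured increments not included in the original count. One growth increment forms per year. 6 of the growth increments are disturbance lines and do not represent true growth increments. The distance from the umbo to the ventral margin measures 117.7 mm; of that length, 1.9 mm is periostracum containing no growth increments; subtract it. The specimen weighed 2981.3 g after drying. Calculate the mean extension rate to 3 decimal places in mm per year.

After corrections the count is 255 − 6 + 4 = 253 growth increments.
Net length = 117.7 − 1.9 = 115.8 mm.
Mean rate = 115.8 mm / 253 years ≈ 0.458 mm per year.

0.458 mm per year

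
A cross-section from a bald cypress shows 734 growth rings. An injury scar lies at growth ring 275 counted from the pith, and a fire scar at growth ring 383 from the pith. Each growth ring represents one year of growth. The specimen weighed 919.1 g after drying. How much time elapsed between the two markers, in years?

The two markers are separated by 383 − 275 = 108 growth rings.
One growth ring per year makes the interval 108 years.

108 years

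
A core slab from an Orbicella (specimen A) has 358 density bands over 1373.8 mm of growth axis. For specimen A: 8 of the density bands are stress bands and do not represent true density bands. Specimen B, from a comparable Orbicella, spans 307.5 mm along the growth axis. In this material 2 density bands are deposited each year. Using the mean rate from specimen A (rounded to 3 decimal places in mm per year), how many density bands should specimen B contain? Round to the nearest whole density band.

Specimen A: true density band count = 358 − 8 = 350.
Specimen A: with 2 density bands per year, 350 / 2 = 175 years.
A: 1373.8 mm over 175 years gives 1373.8 / 175 ≈ 7.850 mm/year.
For B, 307.5 / 7.850 = 39.17 years; at 2 density bands per year that is 39.17 × 2 ≈ 78 density bands.

78 density bands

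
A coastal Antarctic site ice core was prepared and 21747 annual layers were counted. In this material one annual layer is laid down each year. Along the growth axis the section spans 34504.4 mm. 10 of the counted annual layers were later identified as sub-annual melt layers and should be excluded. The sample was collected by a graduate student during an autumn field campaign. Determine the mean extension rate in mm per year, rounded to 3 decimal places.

After corrections the count is 21747 − 10 = 21737 annual layers.
34504.4 mm over 21737 years gives 34504.4 / 21737 ≈ 1.587 mm per year.

1.587 mm per year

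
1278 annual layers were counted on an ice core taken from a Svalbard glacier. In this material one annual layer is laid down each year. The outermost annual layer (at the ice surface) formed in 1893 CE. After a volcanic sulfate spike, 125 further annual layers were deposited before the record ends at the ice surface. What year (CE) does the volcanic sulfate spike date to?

125 annual layers post-date the volcanic sulfate spike.
The annual layer at the ice surface is 1893 CE, so the volcanic sulfate spike dates to 1893 − 125 = 1768 CE.

1768 CE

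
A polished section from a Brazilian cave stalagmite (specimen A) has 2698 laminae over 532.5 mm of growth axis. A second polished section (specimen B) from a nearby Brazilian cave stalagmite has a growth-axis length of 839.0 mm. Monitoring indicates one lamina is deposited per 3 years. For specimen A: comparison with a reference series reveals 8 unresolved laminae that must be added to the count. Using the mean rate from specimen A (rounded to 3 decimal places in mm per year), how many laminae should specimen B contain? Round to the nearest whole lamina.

4237 laminae

Specimen A: adjusted count: 2698 + 8 = 2706 laminae.
Specimen A: at 3 years per lamina, 2706 × 3 = 8118 years.
A: 532.5 mm over 8118 years gives 532.5 / 8118 ≈ 0.066 mm/year.
B spans 839.0 / 0.066 = 12712.12 years; at 3 years per lamina that is 12712.12 / 3 ≈ 4237 laminae.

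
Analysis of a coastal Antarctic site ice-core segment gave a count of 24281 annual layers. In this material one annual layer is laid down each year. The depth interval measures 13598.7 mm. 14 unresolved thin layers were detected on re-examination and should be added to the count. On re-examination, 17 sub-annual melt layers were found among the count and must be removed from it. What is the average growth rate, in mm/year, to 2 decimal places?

0.56 mm/year

Adjusted count: 24281 − 17 + 14 = 24278 annual layers.
13598.7 mm over 24278 years gives 13598.7 / 24278 ≈ 0.56 mm/year.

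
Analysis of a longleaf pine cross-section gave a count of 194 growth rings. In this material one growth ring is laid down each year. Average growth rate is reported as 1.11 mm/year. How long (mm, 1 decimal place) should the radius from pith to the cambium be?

215.3 mm

The record spans 194 years at 1.11 mm per year.
194 years at 1.11 mm/year gives 1.11 × 194 = 215.3 mm.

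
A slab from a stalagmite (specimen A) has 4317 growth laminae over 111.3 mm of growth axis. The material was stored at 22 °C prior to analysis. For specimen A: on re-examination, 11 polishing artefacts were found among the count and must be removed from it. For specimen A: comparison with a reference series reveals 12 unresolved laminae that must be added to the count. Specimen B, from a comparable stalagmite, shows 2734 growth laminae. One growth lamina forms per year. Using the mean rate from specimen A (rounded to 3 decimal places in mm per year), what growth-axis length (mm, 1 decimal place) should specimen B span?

71.1 mm

Specimen A: after corrections the count is 4317 − 11 + 12 = 4318 growth laminae.
A: Extension rate ≈ 111.3 / 4318 = 0.026 mm/yr.
Length of B = 0.026 × 2734 = 71.1 mm.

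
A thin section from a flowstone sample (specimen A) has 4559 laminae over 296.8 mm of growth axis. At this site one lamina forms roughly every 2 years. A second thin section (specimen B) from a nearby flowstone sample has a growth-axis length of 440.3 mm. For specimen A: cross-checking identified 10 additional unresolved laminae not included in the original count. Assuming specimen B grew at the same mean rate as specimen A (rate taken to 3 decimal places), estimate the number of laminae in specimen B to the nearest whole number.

Specimen A: after corrections the count is 4559 + 10 = 4569 laminae.
Specimen A: 4569 laminae at 2 years each span 4569 × 2 = 9138 years.
A: Extension rate ≈ 296.8 / 9138 = 0.032 mm per year.
For B, 440.3 / 0.032 = 13759.38 years; at 2 years per lamina that is 13759.38 / 2 ≈ 6880 laminae.

6880 laminae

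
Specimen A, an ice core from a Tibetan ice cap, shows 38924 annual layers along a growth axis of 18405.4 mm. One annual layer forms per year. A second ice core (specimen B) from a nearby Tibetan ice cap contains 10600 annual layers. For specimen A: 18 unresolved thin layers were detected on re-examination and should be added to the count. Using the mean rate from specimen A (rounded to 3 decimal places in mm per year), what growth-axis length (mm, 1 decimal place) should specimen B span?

Specimen A: correcting the raw count gives 38924 + 18 = 38942 true annual layers.
A: Extension rate ≈ 18405.4 / 38942 = 0.473 mm per year.
Length of B = 0.473 × 10600 = 5013.8 mm.

5013.8 mm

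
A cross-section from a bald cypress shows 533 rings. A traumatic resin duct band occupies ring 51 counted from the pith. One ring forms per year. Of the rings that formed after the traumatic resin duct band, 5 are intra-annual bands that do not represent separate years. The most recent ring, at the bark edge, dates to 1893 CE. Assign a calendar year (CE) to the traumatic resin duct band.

1416 CE

533 − 51 = 482 rings lie beyond the traumatic resin duct band toward the bark edge.
Removing the 5 false rings leaves 482 − 5 = 477 true rings beyond the traumatic resin duct band.
1893 − 477 = 1416 CE.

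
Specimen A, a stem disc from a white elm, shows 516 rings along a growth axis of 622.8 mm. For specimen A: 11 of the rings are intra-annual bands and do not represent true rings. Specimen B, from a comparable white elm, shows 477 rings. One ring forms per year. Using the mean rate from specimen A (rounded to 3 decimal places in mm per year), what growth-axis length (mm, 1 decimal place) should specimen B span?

Specimen A: true ring count = 516 − 11 = 505.
A: 622.8 mm over 505 years gives 622.8 / 505 ≈ 1.233 mm/year.
Length of B = 1.233 × 477 = 588.1 mm.

588.1 mm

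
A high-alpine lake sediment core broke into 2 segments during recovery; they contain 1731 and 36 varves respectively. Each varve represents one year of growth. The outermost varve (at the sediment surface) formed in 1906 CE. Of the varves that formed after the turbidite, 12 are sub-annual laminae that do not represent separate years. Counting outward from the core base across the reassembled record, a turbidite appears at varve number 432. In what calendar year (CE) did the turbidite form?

Total varves = 1731 + 36 = 1767.
The turbidite sits at varve 432 from the core base, so 1767 − 432 = 1335 varves formed after it.
1335 − 12 false = 1323 true varves after the turbidite.
1906 − 1323 = 583 CE.

583 CE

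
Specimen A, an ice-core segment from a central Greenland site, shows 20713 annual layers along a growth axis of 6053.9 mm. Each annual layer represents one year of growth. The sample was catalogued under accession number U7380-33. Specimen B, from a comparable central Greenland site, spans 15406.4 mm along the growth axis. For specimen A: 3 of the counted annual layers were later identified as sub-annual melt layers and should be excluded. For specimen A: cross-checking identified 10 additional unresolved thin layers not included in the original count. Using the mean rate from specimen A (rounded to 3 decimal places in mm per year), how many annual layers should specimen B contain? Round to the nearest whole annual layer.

52762 annual layers

Specimen A: adjusted count: 20713 − 3 + 10 = 20720 annual layers.
A: Mean rate = 6053.9 mm / 20720 years ≈ 0.292 mm/yr.
For B, 15406.4 / 0.292 = 52761.64 years ≈ 52762 annual layers.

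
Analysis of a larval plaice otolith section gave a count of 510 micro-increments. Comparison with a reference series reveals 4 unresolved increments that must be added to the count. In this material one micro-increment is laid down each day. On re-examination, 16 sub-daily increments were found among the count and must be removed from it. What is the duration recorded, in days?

498 days

After corrections the count is 510 − 16 + 4 = 498 micro-increments.
At one micro-increment per day, that is 498 days.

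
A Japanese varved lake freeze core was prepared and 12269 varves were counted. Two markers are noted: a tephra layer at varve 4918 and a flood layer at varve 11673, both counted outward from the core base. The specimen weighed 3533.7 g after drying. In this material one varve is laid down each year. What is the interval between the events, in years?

The two markers are separated by 11673 − 4918 = 6755 varves.
One varve per year makes the interval 6755 years.

6755 years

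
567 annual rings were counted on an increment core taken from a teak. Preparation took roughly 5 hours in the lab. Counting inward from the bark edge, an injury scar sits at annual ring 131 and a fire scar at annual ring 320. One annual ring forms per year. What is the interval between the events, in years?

The two markers are separated by 320 − 131 = 189 annual rings.
At one annual ring per year, 189 years elapsed between them.

189 years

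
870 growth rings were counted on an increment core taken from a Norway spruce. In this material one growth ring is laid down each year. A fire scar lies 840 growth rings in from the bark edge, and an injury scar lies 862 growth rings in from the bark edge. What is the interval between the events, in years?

The two markers are separated by 862 − 840 = 22 growth rings.
At one growth ring per year, 22 years elapsed between them.

22 years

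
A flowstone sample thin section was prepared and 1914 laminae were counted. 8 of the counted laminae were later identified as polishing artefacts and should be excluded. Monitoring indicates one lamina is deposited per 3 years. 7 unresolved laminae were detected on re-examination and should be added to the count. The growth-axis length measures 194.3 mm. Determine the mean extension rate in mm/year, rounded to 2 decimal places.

After corrections the count is 1914 − 8 + 7 = 1913 laminae.
1913 laminae at 3 years each span 1913 × 3 = 5739 years.
194.3 mm over 5739 years gives 194.3 / 5739 ≈ 0.03 mm/year.

0.03 mm/year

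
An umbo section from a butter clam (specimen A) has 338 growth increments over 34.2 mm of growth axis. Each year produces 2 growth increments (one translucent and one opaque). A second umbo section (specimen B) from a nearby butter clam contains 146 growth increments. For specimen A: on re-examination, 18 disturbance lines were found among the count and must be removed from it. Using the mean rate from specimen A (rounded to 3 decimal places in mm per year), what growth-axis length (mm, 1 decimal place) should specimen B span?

15.6 mm

Specimen A: adjusted count: 338 − 18 = 320 growth increments.
Specimen A: dividing by 2 growth increments per year: 320 / 2 = 160 years.
A: 34.2 mm over 160 years gives 34.2 / 160 ≈ 0.214 mm/year.
Specimen B: with 2 growth increments per year, 146 / 2 = 73 years. For B, 0.214 mm/year × 73 years = 15.6 mm.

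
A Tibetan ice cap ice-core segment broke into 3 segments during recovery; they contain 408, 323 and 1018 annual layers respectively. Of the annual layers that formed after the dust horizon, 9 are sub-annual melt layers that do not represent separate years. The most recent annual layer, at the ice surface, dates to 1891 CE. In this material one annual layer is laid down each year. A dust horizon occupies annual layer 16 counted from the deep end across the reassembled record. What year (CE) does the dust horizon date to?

Total annual layers = 408 + 323 + 1018 = 1749.
Between annual layer 16 and the ice surface there are 1749 − 16 = 1733 annual layers.
1733 − 9 false = 1724 true annual layers after the dust horizon.
The annual layer at the ice surface is 1891 CE, so the dust horizon dates to 1891 − 1724 = 167 CE.

167 CE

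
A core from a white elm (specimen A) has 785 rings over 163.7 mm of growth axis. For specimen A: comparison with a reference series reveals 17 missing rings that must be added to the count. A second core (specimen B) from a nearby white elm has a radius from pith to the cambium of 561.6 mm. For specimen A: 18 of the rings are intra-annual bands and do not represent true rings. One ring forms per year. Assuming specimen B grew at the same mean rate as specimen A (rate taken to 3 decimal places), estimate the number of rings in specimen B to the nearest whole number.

Specimen A: correcting the raw count gives 785 − 18 + 17 = 784 true rings.
A: Extension rate ≈ 163.7 / 784 = 0.209 mm/yr.
Specimen B: 561.6 mm / 0.209 mm per year = 2687.08 years ≈ 2687 rings.

2687 rings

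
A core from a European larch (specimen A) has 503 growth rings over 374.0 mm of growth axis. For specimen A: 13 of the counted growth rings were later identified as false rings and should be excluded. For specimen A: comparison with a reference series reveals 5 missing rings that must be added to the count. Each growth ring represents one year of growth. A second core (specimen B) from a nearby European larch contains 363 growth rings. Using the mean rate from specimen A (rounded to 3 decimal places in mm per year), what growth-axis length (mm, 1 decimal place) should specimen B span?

274.4 mm

Specimen A: correcting the raw count gives 503 − 13 + 5 = 495 true growth rings.
A: 374.0 mm over 495 years gives 374.0 / 495 ≈ 0.756 mm per year.
For B, 0.756 mm/year × 363 years = 274.4 mm.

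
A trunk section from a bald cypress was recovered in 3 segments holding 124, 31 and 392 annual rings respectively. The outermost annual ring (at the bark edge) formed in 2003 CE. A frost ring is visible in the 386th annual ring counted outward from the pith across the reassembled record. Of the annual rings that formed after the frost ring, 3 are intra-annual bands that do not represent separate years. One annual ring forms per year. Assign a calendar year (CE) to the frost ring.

1845 CE

Total annual rings = 124 + 31 + 392 = 547.
The frost ring sits at annual ring 386 from the pith, so 547 − 386 = 161 annual rings formed after it.
Removing the 3 false annual rings leaves 161 − 3 = 158 true annual rings beyond the frost ring.
2003 − 158 = 1845 CE.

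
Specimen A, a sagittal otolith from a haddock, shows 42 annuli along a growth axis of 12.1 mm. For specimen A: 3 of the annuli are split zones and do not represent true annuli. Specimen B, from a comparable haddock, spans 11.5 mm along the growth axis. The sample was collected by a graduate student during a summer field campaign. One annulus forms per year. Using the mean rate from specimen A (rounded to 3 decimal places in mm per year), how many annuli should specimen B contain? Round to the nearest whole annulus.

Specimen A: adjusted count: 42 − 3 = 39 annuli.
A: 12.1 mm over 39 years gives 12.1 / 39 ≈ 0.310 mm/yr.
Specimen B: 11.5 mm / 0.310 mm per year = 37.10 years ≈ 37 annuli.

37 annuli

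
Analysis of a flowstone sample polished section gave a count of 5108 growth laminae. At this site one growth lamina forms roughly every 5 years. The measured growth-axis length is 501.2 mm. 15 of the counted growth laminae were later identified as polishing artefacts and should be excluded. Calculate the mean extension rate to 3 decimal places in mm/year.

After corrections the count is 5108 − 15 = 5093 growth laminae.
At 5 years per growth lamina, 5093 × 5 = 25465 years.
Mean rate = 501.2 mm / 25465 years ≈ 0.020 mm/year.

0.020 mm/year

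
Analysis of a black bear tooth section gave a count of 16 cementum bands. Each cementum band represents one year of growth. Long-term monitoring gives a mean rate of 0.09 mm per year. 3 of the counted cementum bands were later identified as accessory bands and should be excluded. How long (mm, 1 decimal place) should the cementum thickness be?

1.2 mm

True cementum band count = 16 − 3 = 13.
Length ≈ 0.09 × 13 = 1.2 mm.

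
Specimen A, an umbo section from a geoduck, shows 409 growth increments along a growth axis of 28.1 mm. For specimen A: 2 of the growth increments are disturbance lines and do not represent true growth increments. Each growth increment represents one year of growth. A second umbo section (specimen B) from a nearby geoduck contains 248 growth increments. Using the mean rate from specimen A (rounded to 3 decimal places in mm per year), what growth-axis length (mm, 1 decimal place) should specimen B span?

17.1 mm

Specimen A: after corrections the count is 409 − 2 = 407 growth increments.
A: 28.1 mm over 407 years gives 28.1 / 407 ≈ 0.069 mm/year.
B's length ≈ 0.069 × 248 = 17.1 mm.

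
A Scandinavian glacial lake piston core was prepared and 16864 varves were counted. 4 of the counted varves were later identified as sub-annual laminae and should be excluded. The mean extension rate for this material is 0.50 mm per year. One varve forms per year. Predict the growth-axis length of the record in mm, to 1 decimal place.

8430.0 mm

After corrections the count is 16864 − 4 = 16860 varves.
16860 years at 0.50 mm/year gives 0.50 × 16860 = 8430.0 mm.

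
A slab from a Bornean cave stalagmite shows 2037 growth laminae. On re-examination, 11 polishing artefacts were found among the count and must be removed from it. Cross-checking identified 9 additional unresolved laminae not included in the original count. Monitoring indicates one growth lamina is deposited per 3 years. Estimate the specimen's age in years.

6105 years

After corrections the count is 2037 − 11 + 9 = 2035 growth laminae.
2035 growth laminae at 3 years each span 2035 × 3 = 6105 years.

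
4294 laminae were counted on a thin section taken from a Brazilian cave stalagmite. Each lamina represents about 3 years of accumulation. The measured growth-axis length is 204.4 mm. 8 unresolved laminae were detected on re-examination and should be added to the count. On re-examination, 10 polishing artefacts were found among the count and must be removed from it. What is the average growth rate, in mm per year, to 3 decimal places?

True lamina count = 4294 − 10 + 8 = 4292.
Multiplying by 3 years per lamina: 4292 × 3 = 12876 years.
Extension rate ≈ 204.4 / 12876 = 0.016 mm per year.

0.016 mm per year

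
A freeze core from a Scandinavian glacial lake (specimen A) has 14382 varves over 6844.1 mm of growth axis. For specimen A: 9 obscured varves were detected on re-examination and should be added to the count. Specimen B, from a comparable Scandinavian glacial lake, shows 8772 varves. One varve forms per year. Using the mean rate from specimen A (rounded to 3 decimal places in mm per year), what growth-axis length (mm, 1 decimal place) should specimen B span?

4175.5 mm

Specimen A: adjusted count: 14382 + 9 = 14391 varves.
A: Extension rate ≈ 6844.1 / 14391 = 0.476 mm per year.
For B, 0.476 mm/year × 8772 years = 4175.5 mm.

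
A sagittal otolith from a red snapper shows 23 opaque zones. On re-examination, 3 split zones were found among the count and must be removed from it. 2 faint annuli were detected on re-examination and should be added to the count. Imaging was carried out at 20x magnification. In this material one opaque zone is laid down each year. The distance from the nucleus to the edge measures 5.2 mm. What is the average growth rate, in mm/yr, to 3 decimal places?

After corrections the count is 23 − 3 + 2 = 22 opaque zones.
Extension rate ≈ 5.2 / 22 = 0.236 mm/yr.

0.236 mm/yr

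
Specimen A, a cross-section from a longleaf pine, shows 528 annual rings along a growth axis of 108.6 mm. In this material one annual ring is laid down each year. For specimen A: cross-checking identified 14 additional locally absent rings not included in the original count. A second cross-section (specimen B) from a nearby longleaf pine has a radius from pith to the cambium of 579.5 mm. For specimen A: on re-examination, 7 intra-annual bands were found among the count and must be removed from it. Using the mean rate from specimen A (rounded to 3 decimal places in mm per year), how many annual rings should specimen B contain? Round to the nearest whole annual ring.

2855 annual rings

Specimen A: true annual ring count = 528 − 7 + 14 = 535.
A: Extension rate ≈ 108.6 / 535 = 0.203 mm per year.
B spans 579.5 / 0.203 = 2854.68 years ≈ 2855 annual rings.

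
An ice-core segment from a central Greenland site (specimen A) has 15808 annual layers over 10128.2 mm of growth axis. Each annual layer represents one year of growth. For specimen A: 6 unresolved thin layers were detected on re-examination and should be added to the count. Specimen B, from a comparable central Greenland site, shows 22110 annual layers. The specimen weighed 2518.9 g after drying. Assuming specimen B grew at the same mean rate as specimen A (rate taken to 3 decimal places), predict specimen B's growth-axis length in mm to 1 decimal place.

Specimen A: correcting the raw count gives 15808 + 6 = 15814 true annual layers.
A: Mean rate = 10128.2 mm / 15814 years ≈ 0.640 mm/yr.
For B, 0.640 mm/year × 22110 years = 14150.4 mm.

14150.4 mm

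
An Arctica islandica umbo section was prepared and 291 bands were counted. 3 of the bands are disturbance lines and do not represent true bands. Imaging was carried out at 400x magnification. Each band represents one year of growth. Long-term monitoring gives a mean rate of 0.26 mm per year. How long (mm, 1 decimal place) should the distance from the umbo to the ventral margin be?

After corrections the count is 291 − 3 = 288 bands.
Length ≈ 0.26 × 288 = 74.9 mm.

74.9 mm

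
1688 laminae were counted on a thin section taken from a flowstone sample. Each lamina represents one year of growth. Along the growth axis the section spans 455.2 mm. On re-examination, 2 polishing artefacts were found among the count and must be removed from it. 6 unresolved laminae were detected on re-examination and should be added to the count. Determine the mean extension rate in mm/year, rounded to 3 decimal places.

Adjusted count: 1688 − 2 + 6 = 1692 laminae.
455.2 mm over 1692 years gives 455.2 / 1692 ≈ 0.269 mm/year.

0.269 mm/year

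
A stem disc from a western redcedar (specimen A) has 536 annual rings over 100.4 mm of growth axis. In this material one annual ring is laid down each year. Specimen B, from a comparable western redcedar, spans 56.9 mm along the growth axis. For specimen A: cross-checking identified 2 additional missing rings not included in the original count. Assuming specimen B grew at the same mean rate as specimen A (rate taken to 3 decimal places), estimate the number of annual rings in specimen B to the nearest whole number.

Specimen A: adjusted count: 536 + 2 = 538 annual rings.
A: 100.4 mm over 538 years gives 100.4 / 538 ≈ 0.187 mm per year.
For B, 56.9 / 0.187 = 304.28 years ≈ 304 annual rings.

304 annual rings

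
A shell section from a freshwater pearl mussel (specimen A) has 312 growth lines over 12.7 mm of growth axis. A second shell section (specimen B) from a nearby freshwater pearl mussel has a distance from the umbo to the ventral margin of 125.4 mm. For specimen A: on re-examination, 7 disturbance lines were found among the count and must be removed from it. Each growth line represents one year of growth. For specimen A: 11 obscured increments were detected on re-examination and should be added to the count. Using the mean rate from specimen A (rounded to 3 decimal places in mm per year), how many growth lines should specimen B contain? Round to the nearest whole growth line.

3135 growth lines

Specimen A: correcting the raw count gives 312 − 7 + 11 = 316 true growth lines.
A: 12.7 mm over 316 years gives 12.7 / 316 ≈ 0.040 mm per year.
Specimen B: 125.4 mm / 0.040 mm per year = 3135.00 years ≈ 3135 growth lines.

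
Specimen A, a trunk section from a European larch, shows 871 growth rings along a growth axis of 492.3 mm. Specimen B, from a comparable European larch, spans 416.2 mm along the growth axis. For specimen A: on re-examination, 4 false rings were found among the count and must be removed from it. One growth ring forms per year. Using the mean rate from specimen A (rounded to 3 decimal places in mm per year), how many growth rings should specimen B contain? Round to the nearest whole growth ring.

Specimen A: true growth ring count = 871 − 4 = 867.
A: Extension rate ≈ 492.3 / 867 = 0.568 mm/year.
For B, 416.2 / 0.568 = 732.75 years ≈ 733 growth rings.

733 growth rings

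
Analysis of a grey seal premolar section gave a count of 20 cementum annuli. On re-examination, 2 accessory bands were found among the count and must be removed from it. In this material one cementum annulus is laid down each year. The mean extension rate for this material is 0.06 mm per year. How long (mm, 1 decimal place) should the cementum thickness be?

1.1 mm

True cementum annulus count = 20 − 2 = 18.
18 years at 0.06 mm/year gives 0.06 × 18 = 1.1 mm.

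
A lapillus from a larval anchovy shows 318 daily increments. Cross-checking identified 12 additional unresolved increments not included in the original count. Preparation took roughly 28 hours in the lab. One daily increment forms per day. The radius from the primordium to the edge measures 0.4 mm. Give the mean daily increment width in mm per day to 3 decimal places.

After corrections the count is 318 + 12 = 330 daily increments.
Mean rate = 0.4 mm / 330 days ≈ 0.001 mm per day.

0.001 mm per day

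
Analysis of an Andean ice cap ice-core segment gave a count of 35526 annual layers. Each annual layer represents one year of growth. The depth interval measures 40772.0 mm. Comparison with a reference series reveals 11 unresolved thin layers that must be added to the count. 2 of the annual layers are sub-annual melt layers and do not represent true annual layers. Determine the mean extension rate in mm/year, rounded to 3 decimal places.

Correcting the raw count gives 35526 − 2 + 11 = 35535 true annual layers.
40772.0 mm over 35535 years gives 40772.0 / 35535 ≈ 1.147 mm/year.

1.147 mm/year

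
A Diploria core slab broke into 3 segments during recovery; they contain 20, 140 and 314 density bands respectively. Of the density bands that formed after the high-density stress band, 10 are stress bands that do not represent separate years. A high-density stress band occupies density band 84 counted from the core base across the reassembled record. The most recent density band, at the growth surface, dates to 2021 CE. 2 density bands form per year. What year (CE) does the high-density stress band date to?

1831 CE

Total density bands = 20 + 140 + 314 = 474.
The high-density stress band sits at density band 84 from the core base, so 474 − 84 = 390 density bands formed after it.
Removing the 10 false density bands leaves 390 − 10 = 380 true density bands beyond the high-density stress band.
With 2 density bands per year, 380 / 2 = 190 years.
The density band at the growth surface is 2021 CE, so the high-density stress band dates to 2021 − 190 = 1831 CE.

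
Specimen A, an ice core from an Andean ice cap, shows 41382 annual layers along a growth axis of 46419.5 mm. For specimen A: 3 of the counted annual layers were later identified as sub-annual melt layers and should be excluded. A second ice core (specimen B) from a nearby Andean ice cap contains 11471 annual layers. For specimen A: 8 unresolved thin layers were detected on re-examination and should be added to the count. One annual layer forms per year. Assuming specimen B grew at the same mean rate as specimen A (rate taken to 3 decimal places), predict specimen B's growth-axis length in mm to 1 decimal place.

12870.5 mm

Specimen A: after corrections the count is 41382 − 3 + 8 = 41387 annual layers.
A: Extension rate ≈ 46419.5 / 41387 = 1.122 mm per year.
B's length ≈ 1.122 × 11471 = 12870.5 mm.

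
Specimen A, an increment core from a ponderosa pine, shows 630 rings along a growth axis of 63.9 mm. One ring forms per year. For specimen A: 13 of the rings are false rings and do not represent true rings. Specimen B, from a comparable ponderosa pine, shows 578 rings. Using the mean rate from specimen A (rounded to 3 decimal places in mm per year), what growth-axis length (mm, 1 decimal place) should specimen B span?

60.1 mm

Specimen A: adjusted count: 630 − 13 = 617 rings.
A: 63.9 mm over 617 years gives 63.9 / 617 ≈ 0.104 mm/year.
Length of B = 0.104 × 578 = 60.1 mm.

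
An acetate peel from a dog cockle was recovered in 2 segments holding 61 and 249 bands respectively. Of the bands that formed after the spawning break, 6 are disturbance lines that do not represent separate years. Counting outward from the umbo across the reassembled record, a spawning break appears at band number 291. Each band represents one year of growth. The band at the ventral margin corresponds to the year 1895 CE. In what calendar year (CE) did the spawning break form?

Total bands = 61 + 249 = 310.
Between band 291 and the ventral margin there are 310 − 291 = 19 bands.
Excluding 6 false bands: 19 − 6 = 13.
Counting back 13 years from 1895 CE places the spawning break in 1895 − 13 = 1882 CE.

1882 CE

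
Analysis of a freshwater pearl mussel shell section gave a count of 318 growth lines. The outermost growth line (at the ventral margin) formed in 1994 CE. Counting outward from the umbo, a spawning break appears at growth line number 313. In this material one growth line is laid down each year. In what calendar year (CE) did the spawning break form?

1989 CE

The spawning break sits at growth line 313 from the umbo, so 318 − 313 = 5 growth lines formed after it.
Counting back 5 years from 1994 CE places the spawning break in 1994 − 5 = 1989 CE.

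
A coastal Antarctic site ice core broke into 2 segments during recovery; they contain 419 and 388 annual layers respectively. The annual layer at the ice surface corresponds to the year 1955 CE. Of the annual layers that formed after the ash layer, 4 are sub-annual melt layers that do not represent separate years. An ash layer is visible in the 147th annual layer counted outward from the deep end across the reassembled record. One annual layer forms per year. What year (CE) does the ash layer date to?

1299 CE

Total annual layers = 419 + 388 = 807.
The ash layer sits at annual layer 147 from the deep end, so 807 − 147 = 660 annual layers formed after it.
Removing the 4 false annual layers leaves 660 − 4 = 656 true annual layers beyond the ash layer.
The annual layer at the ice surface is 1955 CE, so the ash layer dates to 1955 − 656 = 1299 CE.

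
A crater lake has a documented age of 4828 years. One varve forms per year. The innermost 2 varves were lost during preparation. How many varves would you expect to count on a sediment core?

4826 varves

Expected varves over 4828 years: 4828.
4828 − 2 missed = 4826 varves expected in the prepared section.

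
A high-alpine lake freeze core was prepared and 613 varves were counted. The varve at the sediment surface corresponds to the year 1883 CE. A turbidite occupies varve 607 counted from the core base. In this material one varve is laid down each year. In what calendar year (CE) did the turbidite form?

613 − 607 = 6 varves lie beyond the turbidite toward the sediment surface.
1883 − 6 = 1877 CE.

1877 CE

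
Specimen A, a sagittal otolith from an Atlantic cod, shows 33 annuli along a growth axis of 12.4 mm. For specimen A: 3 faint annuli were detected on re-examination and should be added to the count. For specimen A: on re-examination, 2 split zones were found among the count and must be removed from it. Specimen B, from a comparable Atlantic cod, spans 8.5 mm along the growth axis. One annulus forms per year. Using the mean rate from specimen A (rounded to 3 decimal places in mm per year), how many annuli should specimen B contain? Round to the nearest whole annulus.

23 annuli

Specimen A: correcting the raw count gives 33 − 2 + 3 = 34 true annuli.
A: Mean rate = 12.4 mm / 34 years ≈ 0.365 mm/year.
B spans 8.5 / 0.365 = 23.29 years ≈ 23 annuli.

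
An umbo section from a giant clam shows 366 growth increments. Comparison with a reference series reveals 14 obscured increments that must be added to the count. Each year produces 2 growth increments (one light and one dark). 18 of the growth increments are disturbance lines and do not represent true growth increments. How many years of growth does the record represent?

Correcting the raw count gives 366 − 18 + 14 = 362 true growth increments.
Dividing by 2 growth increments per year: 362 / 2 = 181 years.

181 years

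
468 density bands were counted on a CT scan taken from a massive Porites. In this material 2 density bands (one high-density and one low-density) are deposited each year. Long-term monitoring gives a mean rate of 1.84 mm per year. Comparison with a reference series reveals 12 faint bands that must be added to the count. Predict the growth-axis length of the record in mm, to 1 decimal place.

True density band count = 468 + 12 = 480.
With 2 density bands per year, 480 / 2 = 240 years.
240 years at 1.84 mm/year gives 1.84 × 240 = 441.6 mm.

441.6 mm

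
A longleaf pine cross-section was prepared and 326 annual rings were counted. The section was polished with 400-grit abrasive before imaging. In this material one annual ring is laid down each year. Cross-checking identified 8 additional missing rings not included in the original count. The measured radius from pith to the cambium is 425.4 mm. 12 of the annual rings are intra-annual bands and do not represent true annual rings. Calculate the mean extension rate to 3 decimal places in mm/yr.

Correcting the raw count gives 326 − 12 + 8 = 322 true annual rings.
Extension rate ≈ 425.4 / 322 = 1.321 mm/yr.

1.321 mm/yr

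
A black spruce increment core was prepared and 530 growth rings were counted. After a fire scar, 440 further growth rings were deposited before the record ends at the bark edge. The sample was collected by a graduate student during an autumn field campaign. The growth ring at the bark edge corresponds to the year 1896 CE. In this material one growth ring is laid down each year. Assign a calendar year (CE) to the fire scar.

440 growth rings formed after the fire scar.
Counting back 440 years from 1896 CE places the fire scar in 1896 − 440 = 1456 CE.

1456 CE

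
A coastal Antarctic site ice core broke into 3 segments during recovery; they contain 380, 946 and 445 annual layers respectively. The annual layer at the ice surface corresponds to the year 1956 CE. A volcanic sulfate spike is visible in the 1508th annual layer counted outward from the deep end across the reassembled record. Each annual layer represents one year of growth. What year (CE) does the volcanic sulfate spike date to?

1693 CE

Total annual layers = 380 + 946 + 445 = 1771.
Between annual layer 1508 and the ice surface there are 1771 − 1508 = 263 annual layers.
The annual layer at the ice surface is 1956 CE, so the volcanic sulfate spike dates to 1956 − 263 = 1693 CE.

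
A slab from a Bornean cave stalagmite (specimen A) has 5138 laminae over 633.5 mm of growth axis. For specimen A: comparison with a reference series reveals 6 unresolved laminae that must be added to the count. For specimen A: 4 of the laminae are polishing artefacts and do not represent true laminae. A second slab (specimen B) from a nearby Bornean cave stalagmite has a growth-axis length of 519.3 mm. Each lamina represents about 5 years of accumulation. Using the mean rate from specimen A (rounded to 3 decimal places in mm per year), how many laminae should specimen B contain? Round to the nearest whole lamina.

Specimen A: after corrections the count is 5138 − 4 + 6 = 5140 laminae.
Specimen A: 5140 laminae at 5 years each span 5140 × 5 = 25700 years.
A: Extension rate ≈ 633.5 / 25700 = 0.025 mm per year.
Specimen B: 519.3 mm / 0.025 mm per year = 20772.00 years; at 5 years per lamina that is 20772.00 / 5 ≈ 4154 laminae.

4154 laminae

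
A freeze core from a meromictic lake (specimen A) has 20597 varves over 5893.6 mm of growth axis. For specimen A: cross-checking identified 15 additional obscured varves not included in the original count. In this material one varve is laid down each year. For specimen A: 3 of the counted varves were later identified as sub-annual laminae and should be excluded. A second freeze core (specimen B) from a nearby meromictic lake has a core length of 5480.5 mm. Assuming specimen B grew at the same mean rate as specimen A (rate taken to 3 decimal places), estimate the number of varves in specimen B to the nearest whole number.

19163 varves

Specimen A: after corrections the count is 20597 − 3 + 15 = 20609 varves.
A: 5893.6 mm over 20609 years gives 5893.6 / 20609 ≈ 0.286 mm/yr.
Specimen B: 5480.5 mm / 0.286 mm per year = 19162.59 years ≈ 19163 varves.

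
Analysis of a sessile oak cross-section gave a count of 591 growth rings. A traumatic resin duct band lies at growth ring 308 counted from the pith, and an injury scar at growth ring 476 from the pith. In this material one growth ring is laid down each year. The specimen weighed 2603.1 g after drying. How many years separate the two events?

168 years

The two markers are separated by 476 − 308 = 168 growth rings.
At one growth ring per year, 168 years elapsed between them.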